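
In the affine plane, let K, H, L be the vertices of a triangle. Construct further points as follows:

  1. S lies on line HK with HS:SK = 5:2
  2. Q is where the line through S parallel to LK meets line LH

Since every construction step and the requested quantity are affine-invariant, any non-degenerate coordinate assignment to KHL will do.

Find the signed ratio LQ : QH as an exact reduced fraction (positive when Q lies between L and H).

LQ:QH = 2/5

Set K = (0, 0), H = (1, 0), L = (0, 1); any affine frame gives the same invariant.
1. S lies on line HK with HS:SK = 5:2 ⇒ S = (2/7, 0)
2. Q is where the line through S parallel to LK meets line LH ⇒ Q = (2/7, 5/7)
Q = L + t·(H−L) with t = 2/7, so LQ:QH = t:(1−t) = 2/7:5/7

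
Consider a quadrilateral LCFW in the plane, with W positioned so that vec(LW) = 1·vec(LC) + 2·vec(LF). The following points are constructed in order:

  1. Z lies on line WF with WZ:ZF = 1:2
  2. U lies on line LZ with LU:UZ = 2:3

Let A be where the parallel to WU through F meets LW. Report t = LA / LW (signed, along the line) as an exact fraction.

t = 11/2

Work in coordinates with L = (0, 0), C = (1, 0), F = (0, 1), W = (1, 2).
1. Z lies on line WF with WZ:ZF = 1:2 ⇒ Z = (2/3, 5/3)
2. U lies on line LZ with LU:UZ = 2:3 ⇒ U = (4/15, 2/3)
through F parallel to WU: direction (-11/15, -4/3); meets LW at A = (11/2, 11)
A = L + t·(W−L) with t = 11/2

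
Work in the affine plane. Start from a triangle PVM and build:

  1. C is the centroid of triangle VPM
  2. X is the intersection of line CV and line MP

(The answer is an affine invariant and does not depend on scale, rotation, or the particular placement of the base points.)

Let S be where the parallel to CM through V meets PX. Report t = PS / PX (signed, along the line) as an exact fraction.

t = 4

Work in coordinates with P = (0, 0), V = (1, 0), M = (0, 1).
1. C is the centroid of triangle VPM ⇒ C = (1/3, 1/3)
2. X is the intersection of line CV and line MP ⇒ X = (0, 1/2)
through V parallel to CM: direction (-1/3, 2/3); meets PX at S = (0, 2)
S = P + t·(X−P) with t = 4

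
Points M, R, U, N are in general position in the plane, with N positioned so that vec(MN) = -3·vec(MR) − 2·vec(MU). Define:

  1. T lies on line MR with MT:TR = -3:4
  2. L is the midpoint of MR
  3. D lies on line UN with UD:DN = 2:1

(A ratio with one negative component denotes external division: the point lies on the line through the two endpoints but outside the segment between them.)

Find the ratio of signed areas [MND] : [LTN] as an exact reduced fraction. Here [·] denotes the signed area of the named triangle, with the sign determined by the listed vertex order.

Assign M = (0, 0), R = (1, 0), U = (0, 1), N = (-3, -2) — the answer is frame-independent, so this choice is without loss of generality.
1. T lies on line MR with MT:TR = -3:4 ⇒ T = (-3, 0)
2. L is the midpoint of MR ⇒ L = (1/2, 0)
3. D lies on line UN with UD:DN = 2:1 ⇒ D = (-2, -1)
2·[MND] = -1, 2·[LTN] = 7
[MND]:[LTN] = -1:7 = -1/7

[MND]:[LTN] = -1/7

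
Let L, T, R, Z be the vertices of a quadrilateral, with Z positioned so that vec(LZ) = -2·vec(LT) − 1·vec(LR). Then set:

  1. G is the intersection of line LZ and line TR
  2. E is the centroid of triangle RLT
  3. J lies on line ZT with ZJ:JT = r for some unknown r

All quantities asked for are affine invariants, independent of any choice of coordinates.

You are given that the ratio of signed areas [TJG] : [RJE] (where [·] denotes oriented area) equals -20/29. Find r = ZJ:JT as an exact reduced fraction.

r = 1/5

Set L = (0, 0), T = (1, 0), R = (0, 1), Z = (-2, -1); any affine frame gives the same invariant.
1. G is the intersection of line LZ and line TR ⇒ G = (2/3, 1/3)
2. E is the centroid of triangle RLT ⇒ E = (1/3, 1/3)
3. With ZJ:JT = r, write λ = r/(r+1) so J = Z + λ·(T−Z); J is affine-linear in λ
Every point depending on J is an affine combination of J and λ-independent points, so each such coordinate is linear in λ; the λ² term in each signed area is a multiple of (T−Z)×(T−Z) = 0, so 2·[TJG] and 2·[RJE] are each linear in λ. Evaluating at λ=0 and λ=1:
  2·[TJG] = 4/3·λ − 4/3,   2·[RJE] = -7/3·λ + 2
So [TJG]:[RJE] = (4/3·λ − 4/3) / (-7/3·λ + 2). Setting this equal to -20/29:
  4/3·λ − 4/3 = -20/29·(-7/3·λ + 2)  ⇒  λ = 1/6
Then r = λ/(1−λ) = (1/6)/(5/6) = 1/5. Check: with r = 1/5, J = (-3/2, -5/6) and [TJG]:[RJE] = -20/29 as required.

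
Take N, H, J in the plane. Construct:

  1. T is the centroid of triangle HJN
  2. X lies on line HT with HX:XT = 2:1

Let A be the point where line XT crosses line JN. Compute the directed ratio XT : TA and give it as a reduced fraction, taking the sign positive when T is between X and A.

Work in coordinates with N = (0, 0), H = (1, 0), J = (0, 1).
1. T is the centroid of triangle HJN ⇒ T = (1/3, 1/3)
2. X lies on line HT with HX:XT = 2:1 ⇒ X = (5/9, 2/9)
line XT meets JN at A = (0, 1/2)
T = X + t·(A−X) with t = 2/5, so XT:TA = 2/5:3/5

XT:TA = 2/3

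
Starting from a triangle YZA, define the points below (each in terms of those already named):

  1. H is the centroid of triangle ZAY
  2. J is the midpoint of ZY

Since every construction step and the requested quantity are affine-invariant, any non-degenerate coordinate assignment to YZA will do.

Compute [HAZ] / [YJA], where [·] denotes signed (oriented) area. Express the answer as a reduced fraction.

Work in coordinates with Y = (0, 0), Z = (1, 0), A = (0, 1).
1. H is the centroid of triangle ZAY ⇒ H = (1/3, 1/3)
2. J is the midpoint of ZY ⇒ J = (1/2, 0)
2·[HAZ] = -1/3, 2·[YJA] = 1/2
[HAZ]:[YJA] = -1/3:1/2 = -2/3

[HAZ]:[YJA] = -2/3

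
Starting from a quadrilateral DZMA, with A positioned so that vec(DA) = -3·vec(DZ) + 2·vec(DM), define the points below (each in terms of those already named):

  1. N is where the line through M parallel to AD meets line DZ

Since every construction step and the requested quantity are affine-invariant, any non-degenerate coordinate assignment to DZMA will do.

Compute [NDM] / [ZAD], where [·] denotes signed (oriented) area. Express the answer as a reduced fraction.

[NDM]:[ZAD] = -3/4

Assign D = (0, 0), Z = (1, 0), M = (0, 1), A = (-3, 2) — the answer is frame-independent, so this choice is without loss of generality.
1. N is where the line through M parallel to AD meets line DZ ⇒ N = (3/2, 0)
2·[NDM] = -3/2, 2·[ZAD] = 2
[NDM]:[ZAD] = -3/2:2 = -3/4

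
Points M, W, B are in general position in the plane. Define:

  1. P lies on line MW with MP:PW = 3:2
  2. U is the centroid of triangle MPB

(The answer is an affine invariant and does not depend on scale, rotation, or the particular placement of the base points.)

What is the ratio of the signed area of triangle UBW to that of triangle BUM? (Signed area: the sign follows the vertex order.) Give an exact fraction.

Work in coordinates with M = (0, 0), W = (1, 0), B = (0, 1).
1. P lies on line MW with MP:PW = 3:2 ⇒ P = (3/5, 0)
2. U is the centroid of triangle MPB ⇒ U = (1/5, 1/3)
2·[UBW] = -7/15, 2·[BUM] = -1/5
[UBW]:[BUM] = -7/15:-1/5 = 7/3

[UBW]:[BUM] = 7/3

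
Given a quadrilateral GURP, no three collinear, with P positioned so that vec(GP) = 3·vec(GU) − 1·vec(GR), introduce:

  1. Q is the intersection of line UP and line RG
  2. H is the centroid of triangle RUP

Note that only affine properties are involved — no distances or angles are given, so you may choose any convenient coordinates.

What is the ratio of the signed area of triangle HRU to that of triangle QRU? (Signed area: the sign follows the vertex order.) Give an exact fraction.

[HRU]:[QRU] = -2/3

Assign G = (0, 0), U = (1, 0), R = (0, 1), P = (3, -1) — the answer is frame-independent, so this choice is without loss of generality.
1. Q is the intersection of line UP and line RG ⇒ Q = (0, 1/2)
2. H is the centroid of triangle RUP ⇒ H = (4/3, 0)
2·[HRU] = 1/3, 2·[QRU] = -1/2
[HRU]:[QRU] = 1/3:-1/2 = -2/3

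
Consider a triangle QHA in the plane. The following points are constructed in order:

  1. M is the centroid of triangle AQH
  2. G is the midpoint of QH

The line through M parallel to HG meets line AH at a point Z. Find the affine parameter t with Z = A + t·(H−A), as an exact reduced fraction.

t = 2/3

Work in coordinates with Q = (0, 0), H = (1, 0), A = (0, 1).
1. M is the centroid of triangle AQH ⇒ M = (1/3, 1/3)
2. G is the midpoint of QH ⇒ G = (1/2, 0)
through M parallel to HG: direction (-1/2, 0); meets AH at Z = (2/3, 1/3)
Z = A + t·(H−A) with t = 2/3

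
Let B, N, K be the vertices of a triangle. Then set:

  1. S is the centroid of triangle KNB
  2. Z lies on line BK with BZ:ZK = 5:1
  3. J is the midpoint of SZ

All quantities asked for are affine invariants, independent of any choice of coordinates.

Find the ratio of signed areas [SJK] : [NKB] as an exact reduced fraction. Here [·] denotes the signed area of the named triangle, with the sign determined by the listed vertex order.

Set B = (0, 0), N = (1, 0), K = (0, 1); any affine frame gives the same invariant.
1. S is the centroid of triangle KNB ⇒ S = (1/3, 1/3)
2. Z lies on line BK with BZ:ZK = 5:1 ⇒ Z = (0, 5/6)
3. J is the midpoint of SZ ⇒ J = (1/6, 7/12)
2·[SJK] = -1/36, 2·[NKB] = 1
[SJK]:[NKB] = -1/36:1 = -1/36

[SJK]:[NKB] = -1/36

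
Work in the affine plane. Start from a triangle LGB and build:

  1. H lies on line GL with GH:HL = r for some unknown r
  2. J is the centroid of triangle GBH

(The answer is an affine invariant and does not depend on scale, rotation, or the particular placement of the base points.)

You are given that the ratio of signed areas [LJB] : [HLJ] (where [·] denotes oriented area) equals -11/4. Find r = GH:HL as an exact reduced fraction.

Work in coordinates with L = (0, 0), G = (1, 0), B = (0, 1).
1. With GH:HL = r, write λ = r/(r+1) so H = G + λ·(L−G); H is affine-linear in λ
2. J is the centroid of triangle GBH ⇒ J is an affine combination of earlier points and hence also affine-linear in λ
Every point depending on H is an affine combination of H and λ-independent points, so each such coordinate is linear in λ; the λ² term in each signed area is a multiple of (L−G)×(L−G) = 0, so 2·[LJB] and 2·[HLJ] are each linear in λ. Evaluating at λ=0 and λ=1:
  2·[LJB] = -1/3·λ + 2/3,   2·[HLJ] = 1/3·λ − 1/3
So [LJB]:[HLJ] = (-1/3·λ + 2/3) / (1/3·λ − 1/3). Setting this equal to -11/4:
  -1/3·λ + 2/3 = -11/4·(1/3·λ − 1/3)  ⇒  λ = 3/7
Then r = λ/(1−λ) = (3/7)/(4/7) = 3/4. Check: with r = 3/4, H = (4/7, 0) and [LJB]:[HLJ] = -11/4 as required.

r = 3/4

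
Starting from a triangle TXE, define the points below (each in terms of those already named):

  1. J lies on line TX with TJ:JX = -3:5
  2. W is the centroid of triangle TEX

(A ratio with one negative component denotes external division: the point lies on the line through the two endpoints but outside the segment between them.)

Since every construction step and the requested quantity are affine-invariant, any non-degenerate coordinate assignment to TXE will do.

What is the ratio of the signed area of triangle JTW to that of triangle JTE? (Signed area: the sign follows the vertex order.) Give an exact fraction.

Choose coordinates T = (0, 0), X = (1, 0), E = (0, 1).
1. J lies on line TX with TJ:JX = -3:5 ⇒ J = (-3/2, 0)
2. W is the centroid of triangle TEX ⇒ W = (1/3, 1/3)
2·[JTW] = 1/2, 2·[JTE] = 3/2
[JTW]:[JTE] = 1/2:3/2 = 1/3

[JTW]:[JTE] = 1/3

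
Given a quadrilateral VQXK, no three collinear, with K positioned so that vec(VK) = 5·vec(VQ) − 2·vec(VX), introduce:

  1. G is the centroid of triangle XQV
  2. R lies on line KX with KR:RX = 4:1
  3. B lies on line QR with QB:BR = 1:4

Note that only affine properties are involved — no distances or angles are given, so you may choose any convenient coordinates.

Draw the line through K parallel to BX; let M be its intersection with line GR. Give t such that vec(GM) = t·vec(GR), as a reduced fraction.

Work in coordinates with V = (0, 0), Q = (1, 0), X = (0, 1), K = (5, -2).
1. G is the centroid of triangle XQV ⇒ G = (1/3, 1/3)
2. R lies on line KX with KR:RX = 4:1 ⇒ R = (1, 2/5)
3. B lies on line QR with QB:BR = 1:4 ⇒ B = (1, 2/25)
through K parallel to BX: direction (-1, 23/25); meets GR at M = (115/51, 134/255)
M = G + t·(R−G) with t = 49/17

t = 49/17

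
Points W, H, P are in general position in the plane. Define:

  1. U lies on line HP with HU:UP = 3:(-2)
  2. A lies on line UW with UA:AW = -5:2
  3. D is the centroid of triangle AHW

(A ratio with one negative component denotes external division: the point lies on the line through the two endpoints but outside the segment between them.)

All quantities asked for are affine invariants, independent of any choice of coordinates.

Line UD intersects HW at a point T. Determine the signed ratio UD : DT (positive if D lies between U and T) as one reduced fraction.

Work in coordinates with W = (0, 0), H = (1, 0), P = (0, 1).
1. U lies on line HP with HU:UP = 3:(-2) ⇒ U = (-2, 3)
2. A lies on line UW with UA:AW = -5:2 ⇒ A = (4/3, -2)
3. D is the centroid of triangle AHW ⇒ D = (7/9, -2/3)
line UD meets HW at T = (3/11, 0)
D = U + t·(T−U) with t = 11/9, so UD:DT = 11/9:-2/9

UD:DT = -11/2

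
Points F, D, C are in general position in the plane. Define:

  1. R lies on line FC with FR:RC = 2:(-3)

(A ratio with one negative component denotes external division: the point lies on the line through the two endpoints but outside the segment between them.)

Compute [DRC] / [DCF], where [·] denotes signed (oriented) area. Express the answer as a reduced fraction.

[DRC]:[DCF] = -3

Work in coordinates with F = (0, 0), D = (1, 0), C = (0, 1).
1. R lies on line FC with FR:RC = 2:(-3) ⇒ R = (0, -2)
2·[DRC] = -3, 2·[DCF] = 1
[DRC]:[DCF] = -3:1 = -3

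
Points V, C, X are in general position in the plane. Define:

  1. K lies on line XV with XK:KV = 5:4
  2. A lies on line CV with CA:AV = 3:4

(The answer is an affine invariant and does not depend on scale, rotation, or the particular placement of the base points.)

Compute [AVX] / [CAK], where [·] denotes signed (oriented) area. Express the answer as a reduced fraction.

Work in coordinates with V = (0, 0), C = (1, 0), X = (0, 1).
1. K lies on line XV with XK:KV = 5:4 ⇒ K = (0, 4/9)
2. A lies on line CV with CA:AV = 3:4 ⇒ A = (4/7, 0)
2·[AVX] = -4/7, 2·[CAK] = -4/21
[AVX]:[CAK] = -4/7:-4/21 = 3

[AVX]:[CAK] = 3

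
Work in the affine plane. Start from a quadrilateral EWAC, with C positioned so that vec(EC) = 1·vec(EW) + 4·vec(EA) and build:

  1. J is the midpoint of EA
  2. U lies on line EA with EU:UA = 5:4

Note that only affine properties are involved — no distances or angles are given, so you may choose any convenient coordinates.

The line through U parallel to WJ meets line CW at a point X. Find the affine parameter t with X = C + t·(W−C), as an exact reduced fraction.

t = 71/72

Work in coordinates with E = (0, 0), W = (1, 0), A = (0, 1), C = (1, 4).
1. J is the midpoint of EA ⇒ J = (0, 1/2)
2. U lies on line EA with EU:UA = 5:4 ⇒ U = (0, 5/9)
through U parallel to WJ: direction (-1, 1/2); meets CW at X = (1, 1/18)
X = C + t·(W−C) with t = 71/72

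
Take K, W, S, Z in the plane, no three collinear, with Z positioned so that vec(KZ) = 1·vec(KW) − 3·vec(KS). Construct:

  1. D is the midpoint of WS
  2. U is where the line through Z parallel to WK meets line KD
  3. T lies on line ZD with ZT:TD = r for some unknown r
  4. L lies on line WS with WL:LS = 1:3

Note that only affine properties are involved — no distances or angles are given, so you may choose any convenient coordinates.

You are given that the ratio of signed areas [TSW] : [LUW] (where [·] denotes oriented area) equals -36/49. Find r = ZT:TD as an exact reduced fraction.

Work in coordinates with K = (0, 0), W = (1, 0), S = (0, 1), Z = (1, -3).
1. D is the midpoint of WS ⇒ D = (1/2, 1/2)
2. U is where the line through Z parallel to WK meets line KD ⇒ U = (-3, -3)
3. With ZT:TD = r, write λ = r/(r+1) so T = Z + λ·(D−Z); T is affine-linear in λ
4. L lies on line WS with WL:LS = 1:3 ⇒ L = (3/4, 1/4)
Every point depending on T is an affine combination of T and λ-independent points, so each such coordinate is linear in λ; the λ² term in each signed area is a multiple of (D−Z)×(D−Z) = 0, so 2·[TSW] and 2·[LUW] are each linear in λ. Evaluating at λ=0 and λ=1:
  2·[TSW] = 3·λ − 3,   2·[LUW] = 7/4
So [TSW]:[LUW] = (3·λ − 3) / (7/4). Setting this equal to -36/49:
  3·λ − 3 = -36/49·(7/4)  ⇒  λ = 4/7
Then r = λ/(1−λ) = (4/7)/(3/7) = 4/3. Check: with r = 4/3, T = (5/7, -1) and [TSW]:[LUW] = -36/49 as required.

r = 4/3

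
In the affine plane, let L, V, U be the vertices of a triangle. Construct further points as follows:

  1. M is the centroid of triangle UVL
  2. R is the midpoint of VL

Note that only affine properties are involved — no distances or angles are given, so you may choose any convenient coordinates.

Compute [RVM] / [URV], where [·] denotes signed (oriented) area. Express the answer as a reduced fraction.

Set L = (0, 0), V = (1, 0), U = (0, 1); any affine frame gives the same invariant.
1. M is the centroid of triangle UVL ⇒ M = (1/3, 1/3)
2. R is the midpoint of VL ⇒ R = (1/2, 0)
2·[RVM] = 1/6, 2·[URV] = 1/2
[RVM]:[URV] = 1/6:1/2 = 1/3

[RVM]:[URV] = 1/3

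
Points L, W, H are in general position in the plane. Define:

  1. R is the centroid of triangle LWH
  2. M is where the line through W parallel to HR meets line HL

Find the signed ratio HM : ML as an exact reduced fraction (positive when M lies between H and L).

Assign L = (0, 0), W = (1, 0), H = (0, 1) — the answer is frame-independent, so this choice is without loss of generality.
1. R is the centroid of triangle LWH ⇒ R = (1/3, 1/3)
2. M is where the line through W parallel to HR meets line HL ⇒ M = (0, 2)
M = H + t·(L−H) with t = -1, so HM:ML = t:(1−t) = -1:2

HM:ML = -1/2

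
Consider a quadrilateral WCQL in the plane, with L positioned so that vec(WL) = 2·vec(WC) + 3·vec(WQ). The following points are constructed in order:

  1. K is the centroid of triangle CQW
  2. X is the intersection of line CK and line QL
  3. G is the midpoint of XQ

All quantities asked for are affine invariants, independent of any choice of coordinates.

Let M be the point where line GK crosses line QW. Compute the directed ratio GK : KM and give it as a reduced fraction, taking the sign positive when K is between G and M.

GK:KM = -3/2

Assign W = (0, 0), C = (1, 0), Q = (0, 1), L = (2, 3) — the answer is frame-independent, so this choice is without loss of generality.
1. K is the centroid of triangle CQW ⇒ K = (1/3, 1/3)
2. X is the intersection of line CK and line QL ⇒ X = (-1/3, 2/3)
3. G is the midpoint of XQ ⇒ G = (-1/6, 5/6)
line GK meets QW at M = (0, 2/3)
K = G + t·(M−G) with t = 3, so GK:KM = 3:-2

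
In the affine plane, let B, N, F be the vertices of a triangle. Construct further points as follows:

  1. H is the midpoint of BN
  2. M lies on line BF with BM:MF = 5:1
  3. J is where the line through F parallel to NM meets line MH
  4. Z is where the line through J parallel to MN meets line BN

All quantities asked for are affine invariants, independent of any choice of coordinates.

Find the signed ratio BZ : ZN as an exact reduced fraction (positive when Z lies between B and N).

Work in coordinates with B = (0, 0), N = (1, 0), F = (0, 1).
1. H is the midpoint of BN ⇒ H = (1/2, 0)
2. M lies on line BF with BM:MF = 5:1 ⇒ M = (0, 5/6)
3. J is where the line through F parallel to NM meets line MH ⇒ J = (-1/5, 7/6)
4. Z is where the line through J parallel to MN meets line BN ⇒ Z = (6/5, 0)
Z = B + t·(N−B) with t = 6/5, so BZ:ZN = t:(1−t) = 6/5:-1/5

BZ:ZN = -6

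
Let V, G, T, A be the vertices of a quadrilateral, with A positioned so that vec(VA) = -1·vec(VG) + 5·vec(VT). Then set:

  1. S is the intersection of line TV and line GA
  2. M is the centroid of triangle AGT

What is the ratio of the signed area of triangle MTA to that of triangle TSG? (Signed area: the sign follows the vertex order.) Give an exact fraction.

Choose coordinates V = (0, 0), G = (1, 0), T = (0, 1), A = (-1, 5).
1. S is the intersection of line TV and line GA ⇒ S = (0, 5/2)
2. M is the centroid of triangle AGT ⇒ M = (0, 2)
2·[MTA] = -1, 2·[TSG] = -3/2
[MTA]:[TSG] = -1:-3/2 = 2/3

[MTA]:[TSG] = 2/3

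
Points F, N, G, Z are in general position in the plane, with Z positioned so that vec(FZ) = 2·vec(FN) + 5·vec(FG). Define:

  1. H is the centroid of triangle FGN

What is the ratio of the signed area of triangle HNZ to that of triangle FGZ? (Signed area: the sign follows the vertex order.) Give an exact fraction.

Choose coordinates F = (0, 0), N = (1, 0), G = (0, 1), Z = (2, 5).
1. H is the centroid of triangle FGN ⇒ H = (1/3, 1/3)
2·[HNZ] = 11/3, 2·[FGZ] = -2
[HNZ]:[FGZ] = 11/3:-2 = -11/6

[HNZ]:[FGZ] = -11/6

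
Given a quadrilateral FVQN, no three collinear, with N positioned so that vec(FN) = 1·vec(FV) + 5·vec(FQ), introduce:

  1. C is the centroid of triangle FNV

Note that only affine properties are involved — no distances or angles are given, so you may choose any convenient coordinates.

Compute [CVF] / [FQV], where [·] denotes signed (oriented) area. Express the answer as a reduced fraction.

[CVF]:[FQV] = 5/3

Work in coordinates with F = (0, 0), V = (1, 0), Q = (0, 1), N = (1, 5).
1. C is the centroid of triangle FNV ⇒ C = (2/3, 5/3)
2·[CVF] = -5/3, 2·[FQV] = -1
[CVF]:[FQV] = -5/3:-1 = 5/3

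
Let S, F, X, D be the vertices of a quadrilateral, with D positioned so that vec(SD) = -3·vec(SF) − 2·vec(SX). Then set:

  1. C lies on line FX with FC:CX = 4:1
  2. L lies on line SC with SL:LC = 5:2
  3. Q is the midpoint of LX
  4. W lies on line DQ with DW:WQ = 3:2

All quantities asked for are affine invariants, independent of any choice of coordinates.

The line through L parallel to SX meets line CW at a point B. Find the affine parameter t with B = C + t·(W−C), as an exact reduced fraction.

Assign S = (0, 0), F = (1, 0), X = (0, 1), D = (-3, -2) — the answer is frame-independent, so this choice is without loss of generality.
1. C lies on line FX with FC:CX = 4:1 ⇒ C = (1/5, 4/5)
2. L lies on line SC with SL:LC = 5:2 ⇒ L = (1/7, 4/7)
3. Q is the midpoint of LX ⇒ Q = (1/14, 11/14)
4. W lies on line DQ with DW:WQ = 3:2 ⇒ W = (-81/70, -23/70)
through L parallel to SX: direction (0, 1); meets CW at B = (1/7, 2502/3325)
B = C + t·(W−C) with t = 4/95

t = 4/95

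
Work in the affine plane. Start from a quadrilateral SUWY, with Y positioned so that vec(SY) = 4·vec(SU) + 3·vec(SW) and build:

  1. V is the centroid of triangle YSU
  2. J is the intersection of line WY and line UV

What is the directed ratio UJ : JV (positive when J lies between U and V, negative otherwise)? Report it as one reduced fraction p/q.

UJ:JV = -9/5

Work in coordinates with S = (0, 0), U = (1, 0), W = (0, 1), Y = (4, 3).
1. V is the centroid of triangle YSU ⇒ V = (5/3, 1)
2. J is the intersection of line WY and line UV ⇒ J = (5/2, 9/4)
J = U + t·(V−U) with t = 9/4, so UJ:JV = t:(1−t) = 9/4:-5/4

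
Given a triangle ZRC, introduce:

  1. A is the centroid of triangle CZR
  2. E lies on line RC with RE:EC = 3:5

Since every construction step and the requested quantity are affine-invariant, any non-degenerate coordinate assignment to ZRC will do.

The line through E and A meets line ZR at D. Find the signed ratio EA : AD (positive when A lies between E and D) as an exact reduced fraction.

EA:AD = 1/8

Assign Z = (0, 0), R = (1, 0), C = (0, 1) — the answer is frame-independent, so this choice is without loss of generality.
1. A is the centroid of triangle CZR ⇒ A = (1/3, 1/3)
2. E lies on line RC with RE:EC = 3:5 ⇒ E = (5/8, 3/8)
line EA meets ZR at D = (-2, 0)
A = E + t·(D−E) with t = 1/9, so EA:AD = 1/9:8/9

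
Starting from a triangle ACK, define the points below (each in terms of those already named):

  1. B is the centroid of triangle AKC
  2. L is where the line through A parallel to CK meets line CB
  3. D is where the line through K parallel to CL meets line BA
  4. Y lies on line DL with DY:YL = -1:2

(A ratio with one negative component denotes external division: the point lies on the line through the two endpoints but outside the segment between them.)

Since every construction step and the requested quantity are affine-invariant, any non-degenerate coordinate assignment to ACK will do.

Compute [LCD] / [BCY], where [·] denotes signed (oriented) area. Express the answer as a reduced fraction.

Assign A = (0, 0), C = (1, 0), K = (0, 1) — the answer is frame-independent, so this choice is without loss of generality.
1. B is the centroid of triangle AKC ⇒ B = (1/3, 1/3)
2. L is where the line through A parallel to CK meets line CB ⇒ L = (-1, 1)
3. D is where the line through K parallel to CL meets line BA ⇒ D = (2/3, 2/3)
4. Y lies on line DL with DY:YL = -1:2 ⇒ Y = (7/3, 1/3)
2·[LCD] = 1, 2·[BCY] = 2/3
[LCD]:[BCY] = 1:2/3 = 3/2

[LCD]:[BCY] = 3/2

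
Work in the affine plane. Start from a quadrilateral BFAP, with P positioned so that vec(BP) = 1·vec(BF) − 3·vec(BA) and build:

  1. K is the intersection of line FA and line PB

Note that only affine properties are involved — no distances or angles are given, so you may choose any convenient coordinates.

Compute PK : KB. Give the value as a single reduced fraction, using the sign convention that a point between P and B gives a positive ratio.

PK:KB = -3

Set B = (0, 0), F = (1, 0), A = (0, 1), P = (1, -3); any affine frame gives the same invariant.
1. K is the intersection of line FA and line PB ⇒ K = (-1/2, 3/2)
K = P + t·(B−P) with t = 3/2, so PK:KB = t:(1−t) = 3/2:-1/2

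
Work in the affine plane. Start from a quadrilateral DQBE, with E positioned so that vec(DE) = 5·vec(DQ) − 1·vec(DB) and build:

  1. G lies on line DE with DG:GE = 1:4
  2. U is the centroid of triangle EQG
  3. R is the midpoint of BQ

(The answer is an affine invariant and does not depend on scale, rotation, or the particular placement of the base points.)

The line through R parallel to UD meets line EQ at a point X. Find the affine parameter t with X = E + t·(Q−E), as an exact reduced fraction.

t = 51/22

Work in coordinates with D = (0, 0), Q = (1, 0), B = (0, 1), E = (5, -1).
1. G lies on line DE with DG:GE = 1:4 ⇒ G = (1, -1/5)
2. U is the centroid of triangle EQG ⇒ U = (7/3, -2/5)
3. R is the midpoint of BQ ⇒ R = (1/2, 1/2)
through R parallel to UD: direction (-7/3, 2/5); meets EQ at X = (-47/11, 29/22)
X = E + t·(Q−E) with t = 51/22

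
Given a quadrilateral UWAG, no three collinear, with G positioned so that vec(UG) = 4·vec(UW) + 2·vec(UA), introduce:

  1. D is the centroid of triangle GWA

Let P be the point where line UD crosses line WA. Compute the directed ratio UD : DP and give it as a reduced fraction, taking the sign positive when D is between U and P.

Set U = (0, 0), W = (1, 0), A = (0, 1), G = (4, 2); any affine frame gives the same invariant.
1. D is the centroid of triangle GWA ⇒ D = (5/3, 1)
line UD meets WA at P = (5/8, 3/8)
D = U + t·(P−U) with t = 8/3, so UD:DP = 8/3:-5/3

UD:DP = -8/5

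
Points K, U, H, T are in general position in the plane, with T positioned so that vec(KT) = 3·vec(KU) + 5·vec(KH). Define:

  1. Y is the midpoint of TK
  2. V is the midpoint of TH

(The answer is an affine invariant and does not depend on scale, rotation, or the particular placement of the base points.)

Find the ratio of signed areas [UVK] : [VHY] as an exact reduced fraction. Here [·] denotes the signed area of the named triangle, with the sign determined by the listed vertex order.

Assign K = (0, 0), U = (1, 0), H = (0, 1), T = (3, 5) — the answer is frame-independent, so this choice is without loss of generality.
1. Y is the midpoint of TK ⇒ Y = (3/2, 5/2)
2. V is the midpoint of TH ⇒ V = (3/2, 3)
2·[UVK] = 3, 2·[VHY] = 3/4
[UVK]:[VHY] = 3:3/4 = 4

[UVK]:[VHY] = 4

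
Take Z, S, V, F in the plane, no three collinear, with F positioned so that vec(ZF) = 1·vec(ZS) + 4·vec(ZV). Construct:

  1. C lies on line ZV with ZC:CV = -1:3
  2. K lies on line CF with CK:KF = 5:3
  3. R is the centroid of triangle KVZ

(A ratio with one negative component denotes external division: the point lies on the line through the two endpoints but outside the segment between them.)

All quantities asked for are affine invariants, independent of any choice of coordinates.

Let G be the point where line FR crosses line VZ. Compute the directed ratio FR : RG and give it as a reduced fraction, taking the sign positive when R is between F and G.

Work in coordinates with Z = (0, 0), S = (1, 0), V = (0, 1), F = (1, 4).
1. C lies on line ZV with ZC:CV = -1:3 ⇒ C = (0, -1/2)
2. K lies on line CF with CK:KF = 5:3 ⇒ K = (5/8, 37/16)
3. R is the centroid of triangle KVZ ⇒ R = (5/24, 53/48)
line FR meets VZ at G = (0, 13/38)
R = F + t·(G−F) with t = 19/24, so FR:RG = 19/24:5/24

FR:RG = 19/5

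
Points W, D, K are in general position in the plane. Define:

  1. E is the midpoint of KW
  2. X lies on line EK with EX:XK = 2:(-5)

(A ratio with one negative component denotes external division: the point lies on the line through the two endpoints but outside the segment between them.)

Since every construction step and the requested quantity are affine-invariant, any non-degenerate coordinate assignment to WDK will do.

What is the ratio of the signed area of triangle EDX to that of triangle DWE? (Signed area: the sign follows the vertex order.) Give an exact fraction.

Set W = (0, 0), D = (1, 0), K = (0, 1); any affine frame gives the same invariant.
1. E is the midpoint of KW ⇒ E = (0, 1/2)
2. X lies on line EK with EX:XK = 2:(-5) ⇒ X = (0, 1/6)
2·[EDX] = -1/3, 2·[DWE] = -1/2
[EDX]:[DWE] = -1/3:-1/2 = 2/3

[EDX]:[DWE] = 2/3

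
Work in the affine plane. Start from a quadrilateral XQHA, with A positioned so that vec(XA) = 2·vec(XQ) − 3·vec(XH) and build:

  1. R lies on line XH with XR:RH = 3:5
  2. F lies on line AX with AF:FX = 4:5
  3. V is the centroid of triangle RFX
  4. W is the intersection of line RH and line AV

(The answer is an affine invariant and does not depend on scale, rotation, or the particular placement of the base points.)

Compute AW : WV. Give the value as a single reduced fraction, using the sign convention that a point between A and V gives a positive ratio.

Choose coordinates X = (0, 0), Q = (1, 0), H = (0, 1), A = (2, -3).
1. R lies on line XH with XR:RH = 3:5 ⇒ R = (0, 3/8)
2. F lies on line AX with AF:FX = 4:5 ⇒ F = (10/9, -5/3)
3. V is the centroid of triangle RFX ⇒ V = (10/27, -31/72)
4. W is the intersection of line RH and line AV ⇒ W = (0, 27/176)
W = A + t·(V−A) with t = 27/22, so AW:WV = t:(1−t) = 27/22:-5/22

AW:WV = -27/5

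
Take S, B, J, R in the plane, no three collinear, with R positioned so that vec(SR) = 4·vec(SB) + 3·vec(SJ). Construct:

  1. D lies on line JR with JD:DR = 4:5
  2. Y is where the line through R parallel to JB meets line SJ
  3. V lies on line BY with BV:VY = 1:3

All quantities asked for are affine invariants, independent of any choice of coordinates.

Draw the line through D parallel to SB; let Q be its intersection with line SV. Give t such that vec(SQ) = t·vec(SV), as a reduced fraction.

Work in coordinates with S = (0, 0), B = (1, 0), J = (0, 1), R = (4, 3).
1. D lies on line JR with JD:DR = 4:5 ⇒ D = (16/9, 17/9)
2. Y is where the line through R parallel to JB meets line SJ ⇒ Y = (0, 7)
3. V lies on line BY with BV:VY = 1:3 ⇒ V = (3/4, 7/4)
through D parallel to SB: direction (1, 0); meets SV at Q = (17/21, 17/9)
Q = S + t·(V−S) with t = 68/63

t = 68/63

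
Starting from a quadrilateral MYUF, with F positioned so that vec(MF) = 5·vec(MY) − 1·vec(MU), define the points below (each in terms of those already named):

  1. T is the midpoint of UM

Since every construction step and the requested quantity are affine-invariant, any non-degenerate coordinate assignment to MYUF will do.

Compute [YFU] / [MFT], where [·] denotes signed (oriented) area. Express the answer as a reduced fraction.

[YFU]:[MFT] = 6/5

Set M = (0, 0), Y = (1, 0), U = (0, 1), F = (5, -1); any affine frame gives the same invariant.
1. T is the midpoint of UM ⇒ T = (0, 1/2)
2·[YFU] = 3, 2·[MFT] = 5/2
[YFU]:[MFT] = 3:5/2 = 6/5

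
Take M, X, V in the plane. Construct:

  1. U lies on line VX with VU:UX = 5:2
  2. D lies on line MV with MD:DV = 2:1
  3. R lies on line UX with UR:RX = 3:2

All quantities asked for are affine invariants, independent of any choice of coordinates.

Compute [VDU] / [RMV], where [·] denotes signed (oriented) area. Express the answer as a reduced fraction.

Assign M = (0, 0), X = (1, 0), V = (0, 1) — the answer is frame-independent, so this choice is without loss of generality.
1. U lies on line VX with VU:UX = 5:2 ⇒ U = (5/7, 2/7)
2. D lies on line MV with MD:DV = 2:1 ⇒ D = (0, 2/3)
3. R lies on line UX with UR:RX = 3:2 ⇒ R = (31/35, 4/35)
2·[VDU] = 5/21, 2·[RMV] = -31/35
[VDU]:[RMV] = 5/21:-31/35 = -25/93

[VDU]:[RMV] = -25/93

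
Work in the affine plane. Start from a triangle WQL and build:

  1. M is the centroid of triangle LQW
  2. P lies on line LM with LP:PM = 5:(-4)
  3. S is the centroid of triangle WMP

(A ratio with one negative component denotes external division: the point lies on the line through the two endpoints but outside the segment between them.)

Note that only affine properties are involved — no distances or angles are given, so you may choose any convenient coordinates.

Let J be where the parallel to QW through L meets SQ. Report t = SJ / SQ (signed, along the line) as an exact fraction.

t = 5/2

Assign W = (0, 0), Q = (1, 0), L = (0, 1) — the answer is frame-independent, so this choice is without loss of generality.
1. M is the centroid of triangle LQW ⇒ M = (1/3, 1/3)
2. P lies on line LM with LP:PM = 5:(-4) ⇒ P = (5/3, -7/3)
3. S is the centroid of triangle WMP ⇒ S = (2/3, -2/3)
through L parallel to QW: direction (-1, 0); meets SQ at J = (3/2, 1)
J = S + t·(Q−S) with t = 5/2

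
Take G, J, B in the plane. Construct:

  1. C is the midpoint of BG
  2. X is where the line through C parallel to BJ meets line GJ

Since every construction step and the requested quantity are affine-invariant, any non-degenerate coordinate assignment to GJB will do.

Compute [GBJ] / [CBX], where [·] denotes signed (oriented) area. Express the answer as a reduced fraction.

Work in coordinates with G = (0, 0), J = (1, 0), B = (0, 1).
1. C is the midpoint of BG ⇒ C = (0, 1/2)
2. X is where the line through C parallel to BJ meets line GJ ⇒ X = (1/2, 0)
2·[GBJ] = -1, 2·[CBX] = -1/4
[GBJ]:[CBX] = -1:-1/4 = 4

[GBJ]:[CBX] = 4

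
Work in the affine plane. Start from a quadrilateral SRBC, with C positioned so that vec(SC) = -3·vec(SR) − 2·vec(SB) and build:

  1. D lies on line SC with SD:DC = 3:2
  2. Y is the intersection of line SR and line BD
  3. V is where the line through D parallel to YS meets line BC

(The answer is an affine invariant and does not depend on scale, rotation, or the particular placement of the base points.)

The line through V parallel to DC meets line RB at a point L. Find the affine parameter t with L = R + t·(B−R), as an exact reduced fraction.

Choose coordinates S = (0, 0), R = (1, 0), B = (0, 1), C = (-3, -2).
1. D lies on line SC with SD:DC = 3:2 ⇒ D = (-9/5, -6/5)
2. Y is the intersection of line SR and line BD ⇒ Y = (-9/11, 0)
3. V is where the line through D parallel to YS meets line BC ⇒ V = (-11/5, -6/5)
through V parallel to DC: direction (-6/5, -4/5); meets RB at L = (11/25, 14/25)
L = R + t·(B−R) with t = 14/25

t = 14/25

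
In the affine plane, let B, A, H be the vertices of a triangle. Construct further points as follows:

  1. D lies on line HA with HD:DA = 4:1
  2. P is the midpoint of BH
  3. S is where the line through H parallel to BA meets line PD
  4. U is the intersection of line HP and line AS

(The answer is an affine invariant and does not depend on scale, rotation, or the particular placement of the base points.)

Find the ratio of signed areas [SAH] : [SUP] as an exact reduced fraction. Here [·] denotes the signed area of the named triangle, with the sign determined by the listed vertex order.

Work in coordinates with B = (0, 0), A = (1, 0), H = (0, 1).
1. D lies on line HA with HD:DA = 4:1 ⇒ D = (4/5, 1/5)
2. P is the midpoint of BH ⇒ P = (0, 1/2)
3. S is where the line through H parallel to BA meets line PD ⇒ S = (-4/3, 1)
4. U is the intersection of line HP and line AS ⇒ U = (0, 3/7)
2·[SAH] = 4/3, 2·[SUP] = 2/21
[SAH]:[SUP] = 4/3:2/21 = 14

[SAH]:[SUP] = 14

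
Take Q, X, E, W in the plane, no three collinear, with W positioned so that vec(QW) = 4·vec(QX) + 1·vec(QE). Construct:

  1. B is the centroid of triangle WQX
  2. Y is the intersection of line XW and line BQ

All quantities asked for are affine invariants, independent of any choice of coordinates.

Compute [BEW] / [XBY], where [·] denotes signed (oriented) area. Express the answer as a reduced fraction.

[BEW]:[XBY] = 16

Assign Q = (0, 0), X = (1, 0), E = (0, 1), W = (4, 1) — the answer is frame-independent, so this choice is without loss of generality.
1. B is the centroid of triangle WQX ⇒ B = (5/3, 1/3)
2. Y is the intersection of line XW and line BQ ⇒ Y = (5/2, 1/2)
2·[BEW] = -8/3, 2·[XBY] = -1/6
[BEW]:[XBY] = -8/3:-1/6 = 16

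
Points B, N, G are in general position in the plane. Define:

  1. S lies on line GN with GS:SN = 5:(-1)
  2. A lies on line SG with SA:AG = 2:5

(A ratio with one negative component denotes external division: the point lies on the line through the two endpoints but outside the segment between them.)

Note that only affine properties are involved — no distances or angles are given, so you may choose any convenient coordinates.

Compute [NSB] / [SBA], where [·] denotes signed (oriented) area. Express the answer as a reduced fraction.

[NSB]:[SBA] = 7/10

Assign B = (0, 0), N = (1, 0), G = (0, 1) — the answer is frame-independent, so this choice is without loss of generality.
1. S lies on line GN with GS:SN = 5:(-1) ⇒ S = (5/4, -1/4)
2. A lies on line SG with SA:AG = 2:5 ⇒ A = (25/28, 3/28)
2·[NSB] = -1/4, 2·[SBA] = -5/14
[NSB]:[SBA] = -1/4:-5/14 = 7/10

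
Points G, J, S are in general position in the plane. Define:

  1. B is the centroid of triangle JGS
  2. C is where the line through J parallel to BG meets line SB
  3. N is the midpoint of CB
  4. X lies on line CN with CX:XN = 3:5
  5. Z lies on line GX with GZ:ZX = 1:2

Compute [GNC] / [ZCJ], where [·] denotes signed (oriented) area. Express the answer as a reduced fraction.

[GNC]:[ZCJ] = -24/35

Assign G = (0, 0), J = (1, 0), S = (0, 1) — the answer is frame-independent, so this choice is without loss of generality.
1. B is the centroid of triangle JGS ⇒ B = (1/3, 1/3)
2. C is where the line through J parallel to BG meets line SB ⇒ C = (2/3, -1/3)
3. N is the midpoint of CB ⇒ N = (1/2, 0)
4. X lies on line CN with CX:XN = 3:5 ⇒ X = (29/48, -5/24)
5. Z lies on line GX with GZ:ZX = 1:2 ⇒ Z = (29/144, -5/72)
2·[GNC] = -1/6, 2·[ZCJ] = 35/144
[GNC]:[ZCJ] = -1/6:35/144 = -24/35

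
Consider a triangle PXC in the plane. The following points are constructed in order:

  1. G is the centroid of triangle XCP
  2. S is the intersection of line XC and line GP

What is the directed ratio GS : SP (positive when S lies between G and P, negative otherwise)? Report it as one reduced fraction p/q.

Set P = (0, 0), X = (1, 0), C = (0, 1); any affine frame gives the same invariant.
1. G is the centroid of triangle XCP ⇒ G = (1/3, 1/3)
2. S is the intersection of line XC and line GP ⇒ S = (1/2, 1/2)
S = G + t·(P−G) with t = -1/2, so GS:SP = t:(1−t) = -1/2:3/2

GS:SP = -1/3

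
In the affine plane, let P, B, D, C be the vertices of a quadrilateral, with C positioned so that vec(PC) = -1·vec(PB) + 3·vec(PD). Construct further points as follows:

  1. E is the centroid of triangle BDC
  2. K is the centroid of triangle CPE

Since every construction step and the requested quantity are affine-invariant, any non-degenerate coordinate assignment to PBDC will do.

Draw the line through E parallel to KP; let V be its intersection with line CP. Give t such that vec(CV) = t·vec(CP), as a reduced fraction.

Work in coordinates with P = (0, 0), B = (1, 0), D = (0, 1), C = (-1, 3).
1. E is the centroid of triangle BDC ⇒ E = (0, 4/3)
2. K is the centroid of triangle CPE ⇒ K = (-1/3, 13/9)
through E parallel to KP: direction (1/3, -13/9); meets CP at V = (1, -3)
V = C + t·(P−C) with t = 2

t = 2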